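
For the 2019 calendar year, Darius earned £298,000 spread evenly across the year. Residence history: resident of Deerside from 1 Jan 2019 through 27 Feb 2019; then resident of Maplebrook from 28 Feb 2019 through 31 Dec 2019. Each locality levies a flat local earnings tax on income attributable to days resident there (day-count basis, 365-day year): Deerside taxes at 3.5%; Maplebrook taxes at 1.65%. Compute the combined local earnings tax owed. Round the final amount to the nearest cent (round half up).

Deerside, 1 Jan – 27 Feb 2019: 58 days → £298,000 × 3.5% × 58/365 = £1,657.3699
Maplebrook, 28 Feb – 31 Dec 2019: 307 days → £298,000 × 1.65% × 307/365 = £4,135.6685
Total = £5,793.0384

£5,793.04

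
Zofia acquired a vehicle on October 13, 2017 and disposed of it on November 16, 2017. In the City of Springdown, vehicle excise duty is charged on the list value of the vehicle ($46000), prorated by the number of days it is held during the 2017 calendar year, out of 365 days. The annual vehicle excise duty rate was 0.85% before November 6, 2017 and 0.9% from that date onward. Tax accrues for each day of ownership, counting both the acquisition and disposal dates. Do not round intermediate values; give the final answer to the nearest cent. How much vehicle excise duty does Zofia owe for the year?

$38.19

October 13 – November 5, 2017: 24 days at 0.85% → $46000 × 0.85% × 24/365 = $25.7096
November 6 – November 16, 2017: 11 days at 0.9% → $46000 × 0.9% × 11/365 = $12.4767
Total = $38.1863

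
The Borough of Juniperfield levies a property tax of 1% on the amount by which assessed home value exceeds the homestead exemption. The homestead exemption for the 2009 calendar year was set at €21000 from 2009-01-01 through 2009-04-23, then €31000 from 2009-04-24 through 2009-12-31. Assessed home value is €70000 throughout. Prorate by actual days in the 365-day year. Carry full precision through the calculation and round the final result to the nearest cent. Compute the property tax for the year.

2009-01-01 to 2009-04-23: 113 days, exemption €21000 → (€70000 − €21000) × 1% × 113/365 = €151.6986
2009-04-24 to 2009-12-31: 252 days, exemption €31000 → (€70000 − €31000) × 1% × 252/365 = €269.2603
Total = €420.9589

€420.96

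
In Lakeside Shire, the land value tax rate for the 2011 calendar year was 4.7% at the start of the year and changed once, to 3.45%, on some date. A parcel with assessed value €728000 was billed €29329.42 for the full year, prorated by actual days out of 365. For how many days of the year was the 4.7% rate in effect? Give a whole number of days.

Let d = days at the first rate; then 365 − d days at the second rate.
€728000 × [4.7%·d + 3.45%·(365−d)] / 365 = €29329.42
Solving gives d = 169, so the new rate took effect on June 19, 2011.

169 days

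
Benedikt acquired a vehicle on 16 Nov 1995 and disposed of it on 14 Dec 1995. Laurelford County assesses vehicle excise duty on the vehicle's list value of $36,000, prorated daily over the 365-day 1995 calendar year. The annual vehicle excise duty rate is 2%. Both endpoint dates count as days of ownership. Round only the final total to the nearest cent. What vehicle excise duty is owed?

Days held (16 Nov – 14 Dec 1995): 29 out of 365
Tax = $36,000 × 2% × 29/365 = $57.2055

$57.21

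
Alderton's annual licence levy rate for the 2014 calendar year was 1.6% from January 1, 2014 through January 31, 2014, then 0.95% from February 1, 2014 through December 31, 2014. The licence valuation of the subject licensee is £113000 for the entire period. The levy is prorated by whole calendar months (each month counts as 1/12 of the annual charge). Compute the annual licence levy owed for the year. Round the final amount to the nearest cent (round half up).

£1134.71

January 1 – January 31, 2014: 1 month at 1.6% → £113000 × 1.6% × 1/12 = £150.6667
February 1 – December 31, 2014: 11 months at 0.95% → £113000 × 0.95% × 11/12 = £984.0417
Total = £1134.7083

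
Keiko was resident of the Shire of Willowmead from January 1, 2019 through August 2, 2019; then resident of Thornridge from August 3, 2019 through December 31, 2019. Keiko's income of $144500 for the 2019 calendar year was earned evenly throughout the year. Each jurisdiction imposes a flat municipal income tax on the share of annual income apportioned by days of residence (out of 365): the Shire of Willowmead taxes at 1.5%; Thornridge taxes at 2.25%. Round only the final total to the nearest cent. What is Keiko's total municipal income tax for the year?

The Shire of Willowmead, January 1 – August 2, 2019: 214 days → $144500 × 1.5% × 214/365 = $1270.8082
Thornridge, August 3 – December 31, 2019: 151 days → $144500 × 2.25% × 151/365 = $1345.0377
Total = $2615.8459

$2615.85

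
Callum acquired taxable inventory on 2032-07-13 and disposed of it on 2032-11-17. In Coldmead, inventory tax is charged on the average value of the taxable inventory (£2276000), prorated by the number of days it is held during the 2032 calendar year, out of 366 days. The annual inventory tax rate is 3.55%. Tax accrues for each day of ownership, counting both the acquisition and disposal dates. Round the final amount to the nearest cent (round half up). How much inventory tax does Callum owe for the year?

£28257.22

Days held (2032-07-13 to 2032-11-17): 128 out of 366
Tax = £2276000 × 3.55% × 128/366 = £28257.2240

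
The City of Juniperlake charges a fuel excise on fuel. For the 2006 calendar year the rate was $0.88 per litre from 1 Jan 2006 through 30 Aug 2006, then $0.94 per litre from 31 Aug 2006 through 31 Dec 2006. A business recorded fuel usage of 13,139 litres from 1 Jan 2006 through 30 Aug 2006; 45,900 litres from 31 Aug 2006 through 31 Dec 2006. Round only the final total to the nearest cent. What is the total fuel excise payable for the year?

$54,708.32

1 Jan – 30 Aug 2006: 13,139 litres at $0.88/litre → $11,562.32
31 Aug – 31 Dec 2006: 45,900 litres at $0.94/litre → $43,146.00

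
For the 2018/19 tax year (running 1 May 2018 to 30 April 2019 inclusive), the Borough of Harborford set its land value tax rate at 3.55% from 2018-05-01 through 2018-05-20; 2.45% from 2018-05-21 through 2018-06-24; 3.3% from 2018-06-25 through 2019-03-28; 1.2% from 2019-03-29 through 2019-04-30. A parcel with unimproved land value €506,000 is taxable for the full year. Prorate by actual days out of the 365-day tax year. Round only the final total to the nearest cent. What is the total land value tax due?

2018-05-01 to 2018-05-20: 20 days at 3.55% → €506,000 × 3.55% × 20/365 = €984.2740
2018-05-21 to 2018-06-24: 35 days at 2.45% → €506,000 × 2.45% × 35/365 = €1,188.7534
2018-06-25 to 2019-03-28: 277 days at 3.3% → €506,000 × 3.3% × 277/365 = €12,672.1808
2019-03-29 to 2019-04-30: 33 days at 1.2% → €506,000 × 1.2% × 33/365 = €548.9753
Total = €15,394.1836

€15,394.18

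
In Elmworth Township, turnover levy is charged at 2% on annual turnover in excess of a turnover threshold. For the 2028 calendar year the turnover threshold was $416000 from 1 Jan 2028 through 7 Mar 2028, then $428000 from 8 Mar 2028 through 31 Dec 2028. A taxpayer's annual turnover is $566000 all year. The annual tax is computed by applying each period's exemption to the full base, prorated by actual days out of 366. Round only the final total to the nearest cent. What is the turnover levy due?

$2803.93

1 Jan – 7 Mar 2028: 67 days, exemption $416000 → ($566000 − $416000) × 2% × 67/366 = $549.1803
8 Mar – 31 Dec 2028: 299 days, exemption $428000 → ($566000 − $428000) × 2% × 299/366 = $2254.7541
Total = $2803.9344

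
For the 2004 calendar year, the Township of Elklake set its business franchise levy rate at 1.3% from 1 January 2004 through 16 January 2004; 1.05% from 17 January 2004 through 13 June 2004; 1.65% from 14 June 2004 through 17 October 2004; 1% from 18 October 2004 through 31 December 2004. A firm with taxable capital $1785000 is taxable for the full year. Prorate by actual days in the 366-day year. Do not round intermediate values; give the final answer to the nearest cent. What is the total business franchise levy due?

$22441.74

1 January – 16 January 2004: 16 days at 1.3% → $1785000 × 1.3% × 16/366 = $1014.4262
17 January – 13 June 2004: 149 days at 1.05% → $1785000 × 1.05% × 149/366 = $7630.1434
14 June – 17 October 2004: 126 days at 1.65% → $1785000 × 1.65% × 126/366 = $10139.3852
18 October – 31 December 2004: 75 days at 1% → $1785000 × 1% × 75/366 = $3657.7869
Total = $22441.7418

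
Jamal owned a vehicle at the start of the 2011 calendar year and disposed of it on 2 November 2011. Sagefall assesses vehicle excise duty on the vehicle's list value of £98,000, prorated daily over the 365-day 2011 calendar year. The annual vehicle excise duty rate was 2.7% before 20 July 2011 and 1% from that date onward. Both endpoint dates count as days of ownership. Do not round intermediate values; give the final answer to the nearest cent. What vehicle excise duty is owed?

£1,734.47

1 January – 19 July 2011: 200 days at 2.7% → £98,000 × 2.7% × 200/365 = £1,449.8630
20 July – 2 November 2011: 106 days at 1% → £98,000 × 1% × 106/365 = £284.6027
Total = £1,734.4658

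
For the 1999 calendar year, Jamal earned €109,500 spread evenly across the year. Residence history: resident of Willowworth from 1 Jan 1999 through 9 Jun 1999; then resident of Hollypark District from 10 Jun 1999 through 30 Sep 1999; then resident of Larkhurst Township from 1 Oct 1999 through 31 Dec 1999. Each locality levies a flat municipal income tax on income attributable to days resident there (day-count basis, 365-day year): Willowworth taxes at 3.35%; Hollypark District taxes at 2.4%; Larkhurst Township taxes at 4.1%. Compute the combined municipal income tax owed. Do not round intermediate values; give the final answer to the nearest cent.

Willowworth, 1 Jan – 9 Jun 1999: 160 days → €109,500 × 3.35% × 160/365 = €1,608.0000
Hollypark District, 10 Jun – 30 Sep 1999: 113 days → €109,500 × 2.4% × 113/365 = €813.6000
Larkhurst Township, 1 Oct – 31 Dec 1999: 92 days → €109,500 × 4.1% × 92/365 = €1,131.6000
Total = €3,553.2000

€3,553.20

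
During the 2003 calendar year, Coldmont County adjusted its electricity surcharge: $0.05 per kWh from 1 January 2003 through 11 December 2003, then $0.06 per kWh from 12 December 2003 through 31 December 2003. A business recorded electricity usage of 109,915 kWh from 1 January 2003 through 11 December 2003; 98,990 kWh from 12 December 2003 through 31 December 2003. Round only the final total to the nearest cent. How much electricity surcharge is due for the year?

1 January – 11 December 2003: 109,915 kWh at $0.05/kWh → $5,495.75
12 December – 31 December 2003: 98,990 kWh at $0.06/kWh → $5,939.40

$11,435.15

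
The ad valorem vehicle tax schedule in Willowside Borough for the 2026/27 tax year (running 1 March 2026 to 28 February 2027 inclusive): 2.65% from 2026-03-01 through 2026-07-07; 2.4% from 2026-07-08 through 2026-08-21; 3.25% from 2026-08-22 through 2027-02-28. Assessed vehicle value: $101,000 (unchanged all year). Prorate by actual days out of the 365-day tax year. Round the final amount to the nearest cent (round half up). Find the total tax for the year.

$2,962.48

2026-03-01 to 2026-07-07: 129 days at 2.65% → $101,000 × 2.65% × 129/365 = $945.9411
2026-07-08 to 2026-08-21: 45 days at 2.4% → $101,000 × 2.4% × 45/365 = $298.8493
2026-08-22 to 2027-02-28: 191 days at 3.25% → $101,000 × 3.25% × 191/365 = $1,717.6918
Total = $2,962.4822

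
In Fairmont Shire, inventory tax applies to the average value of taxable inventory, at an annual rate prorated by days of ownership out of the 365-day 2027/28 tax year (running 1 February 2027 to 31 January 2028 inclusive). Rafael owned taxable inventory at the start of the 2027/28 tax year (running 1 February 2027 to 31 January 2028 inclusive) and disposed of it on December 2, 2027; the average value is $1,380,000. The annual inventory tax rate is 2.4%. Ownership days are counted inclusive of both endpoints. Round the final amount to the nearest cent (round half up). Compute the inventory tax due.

Days held (February 1 – December 2, 2027): 305 out of 365
Tax = $1,380,000 × 2.4% × 305/365 = $27,675.6164

$27,675.62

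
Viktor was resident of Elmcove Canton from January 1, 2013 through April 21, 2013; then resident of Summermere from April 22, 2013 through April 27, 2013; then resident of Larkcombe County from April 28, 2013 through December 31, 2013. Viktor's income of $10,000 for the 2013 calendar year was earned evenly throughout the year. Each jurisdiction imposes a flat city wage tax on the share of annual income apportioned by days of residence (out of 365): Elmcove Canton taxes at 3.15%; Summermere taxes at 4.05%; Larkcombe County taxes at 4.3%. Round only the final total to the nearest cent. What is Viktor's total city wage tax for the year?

Elmcove Canton, January 1 – April 21, 2013: 111 days → $10,000 × 3.15% × 111/365 = $95.7945
Summermere, April 22 – April 27, 2013: 6 days → $10,000 × 4.05% × 6/365 = $6.6575
Larkcombe County, April 28 – December 31, 2013: 248 days → $10,000 × 4.3% × 248/365 = $292.1644
Total = $394.6164

$394.62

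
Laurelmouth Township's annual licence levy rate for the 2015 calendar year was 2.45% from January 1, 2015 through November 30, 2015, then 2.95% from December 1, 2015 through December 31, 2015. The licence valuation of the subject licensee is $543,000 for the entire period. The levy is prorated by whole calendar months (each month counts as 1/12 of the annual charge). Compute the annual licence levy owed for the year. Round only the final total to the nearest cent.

$13,529.75

January 1 – November 30, 2015: 11 months at 2.45% → $543,000 × 2.45% × 11/12 = $12,194.8750
December 1 – December 31, 2015: 1 month at 2.95% → $543,000 × 2.95% × 1/12 = $1,334.8750
Total = $13,529.7500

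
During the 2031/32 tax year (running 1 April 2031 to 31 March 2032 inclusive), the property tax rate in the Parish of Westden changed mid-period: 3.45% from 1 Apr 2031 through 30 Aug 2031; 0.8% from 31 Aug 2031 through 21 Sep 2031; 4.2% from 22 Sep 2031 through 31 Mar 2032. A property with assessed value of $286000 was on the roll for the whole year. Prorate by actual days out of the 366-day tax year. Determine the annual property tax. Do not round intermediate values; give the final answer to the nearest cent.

$10536.68

1 Apr – 30 Aug 2031: 152 days at 3.45% → $286000 × 3.45% × 152/366 = $4097.7705
31 Aug – 21 Sep 2031: 22 days at 0.8% → $286000 × 0.8% × 22/366 = $137.5301
22 Sep 2031 – 31 Mar 2032: 192 days at 4.2% → $286000 × 4.2% × 192/366 = $6301.3770
Total = $10536.6776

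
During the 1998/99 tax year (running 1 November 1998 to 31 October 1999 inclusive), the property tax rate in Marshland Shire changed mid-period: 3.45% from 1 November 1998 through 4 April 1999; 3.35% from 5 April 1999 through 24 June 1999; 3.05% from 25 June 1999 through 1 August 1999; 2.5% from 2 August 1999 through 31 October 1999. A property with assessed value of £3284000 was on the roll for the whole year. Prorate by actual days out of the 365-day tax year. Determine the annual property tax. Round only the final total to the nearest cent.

£103423.51

1 November 1998 – 4 April 1999: 155 days at 3.45% → £3284000 × 3.45% × 155/365 = £48112.8493
5 April – 24 June 1999: 81 days at 3.35% → £3284000 × 3.35% × 81/365 = £24414.0658
25 June – 1 August 1999: 38 days at 3.05% → £3284000 × 3.05% × 38/365 = £10427.8247
2 August – 31 October 1999: 91 days at 2.5% → £3284000 × 2.5% × 91/365 = £20468.7671
Total = £103423.5068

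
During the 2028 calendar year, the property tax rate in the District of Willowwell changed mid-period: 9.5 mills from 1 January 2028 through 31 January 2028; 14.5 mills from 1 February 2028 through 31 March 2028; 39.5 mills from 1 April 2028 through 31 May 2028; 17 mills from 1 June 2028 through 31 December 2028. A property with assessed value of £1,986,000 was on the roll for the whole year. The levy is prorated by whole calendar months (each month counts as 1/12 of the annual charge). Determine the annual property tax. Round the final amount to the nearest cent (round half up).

£39,140.75

1 January – 31 January 2028: 1 month at 9.5 mills → £1,986,000 × 0.95% × 1/12 = £1,572.2500
1 February – 31 March 2028: 2 months at 14.5 mills → £1,986,000 × 1.45% × 2/12 = £4,799.5000
1 April – 31 May 2028: 2 months at 39.5 mills → £1,986,000 × 3.95% × 2/12 = £13,074.5000
1 June – 31 December 2028: 7 months at 17 mills → £1,986,000 × 1.7% × 7/12 = £19,694.5000
Total = £39,140.7500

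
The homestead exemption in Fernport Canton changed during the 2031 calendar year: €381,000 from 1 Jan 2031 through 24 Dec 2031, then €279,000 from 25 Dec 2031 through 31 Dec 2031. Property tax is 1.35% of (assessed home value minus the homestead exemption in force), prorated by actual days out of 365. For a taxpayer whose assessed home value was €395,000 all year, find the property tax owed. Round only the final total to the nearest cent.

€215.41

1 Jan – 24 Dec 2031: 358 days, exemption €381,000 → (€395,000 − €381,000) × 1.35% × 358/365 = €185.3753
25 Dec – 31 Dec 2031: 7 days, exemption €279,000 → (€395,000 − €279,000) × 1.35% × 7/365 = €30.0329
Total = €215.4082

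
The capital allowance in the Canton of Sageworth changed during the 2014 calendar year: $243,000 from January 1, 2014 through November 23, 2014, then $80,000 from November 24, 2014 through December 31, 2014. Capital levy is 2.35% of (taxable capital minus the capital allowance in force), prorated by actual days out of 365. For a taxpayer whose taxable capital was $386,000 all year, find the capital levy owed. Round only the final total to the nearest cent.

January 1 – November 23, 2014: 327 days, exemption $243,000 → ($386,000 − $243,000) × 2.35% × 327/365 = $3,010.6397
November 24 – December 31, 2014: 38 days, exemption $80,000 → ($386,000 − $80,000) × 2.35% × 38/365 = $748.6521
Total = $3,759.2918

$3,759.29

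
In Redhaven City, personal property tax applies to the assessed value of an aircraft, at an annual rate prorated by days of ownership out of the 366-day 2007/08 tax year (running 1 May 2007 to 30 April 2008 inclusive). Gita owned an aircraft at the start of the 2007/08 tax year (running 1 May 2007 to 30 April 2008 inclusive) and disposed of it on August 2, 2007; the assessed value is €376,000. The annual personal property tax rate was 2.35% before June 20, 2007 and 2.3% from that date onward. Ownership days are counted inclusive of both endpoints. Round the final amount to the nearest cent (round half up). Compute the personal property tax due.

€2,246.75

May 1 – June 19, 2007: 50 days at 2.35% → €376,000 × 2.35% × 50/366 = €1,207.1038
June 20 – August 2, 2007: 44 days at 2.3% → €376,000 × 2.3% × 44/366 = €1,039.6503
Total = €2,246.7541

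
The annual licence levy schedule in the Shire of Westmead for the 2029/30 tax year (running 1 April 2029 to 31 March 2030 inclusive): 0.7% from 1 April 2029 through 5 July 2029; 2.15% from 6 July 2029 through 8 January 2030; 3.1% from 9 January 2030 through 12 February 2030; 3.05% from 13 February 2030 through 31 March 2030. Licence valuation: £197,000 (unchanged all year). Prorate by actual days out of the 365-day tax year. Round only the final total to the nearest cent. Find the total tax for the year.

£3,891.96

1 April – 5 July 2029: 96 days at 0.7% → £197,000 × 0.7% × 96/365 = £362.6959
6 July 2029 – 8 January 2030: 187 days at 2.15% → £197,000 × 2.15% × 187/365 = £2,169.9685
9 January – 12 February 2030: 35 days at 3.1% → £197,000 × 3.1% × 35/365 = £585.6027
13 February – 31 March 2030: 47 days at 3.05% → £197,000 × 3.05% × 47/365 = £773.6973
Total = £3,891.9644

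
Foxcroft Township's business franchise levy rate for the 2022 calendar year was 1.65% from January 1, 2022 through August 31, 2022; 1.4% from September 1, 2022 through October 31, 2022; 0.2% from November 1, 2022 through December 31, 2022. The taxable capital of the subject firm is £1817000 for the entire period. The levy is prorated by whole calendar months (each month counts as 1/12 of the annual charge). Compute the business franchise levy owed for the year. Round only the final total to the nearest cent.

£24832.33

January 1 – August 31, 2022: 8 months at 1.65% → £1817000 × 1.65% × 8/12 = £19987.0000
September 1 – October 31, 2022: 2 months at 1.4% → £1817000 × 1.4% × 2/12 = £4239.6667
November 1 – December 31, 2022: 2 months at 0.2% → £1817000 × 0.2% × 2/12 = £605.6667
Total = £24832.3333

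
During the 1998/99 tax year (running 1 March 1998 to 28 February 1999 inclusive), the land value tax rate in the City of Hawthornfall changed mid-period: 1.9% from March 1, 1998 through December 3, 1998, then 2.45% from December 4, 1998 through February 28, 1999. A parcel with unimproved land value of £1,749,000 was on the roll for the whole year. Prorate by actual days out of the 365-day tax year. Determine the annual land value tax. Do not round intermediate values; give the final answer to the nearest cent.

£35,523.87

March 1 – December 3, 1998: 278 days at 1.9% → £1,749,000 × 1.9% × 278/365 = £25,310.1863
December 4, 1998 – February 28, 1999: 87 days at 2.45% → £1,749,000 × 2.45% × 87/365 = £10,213.6808
Total = £35,523.8671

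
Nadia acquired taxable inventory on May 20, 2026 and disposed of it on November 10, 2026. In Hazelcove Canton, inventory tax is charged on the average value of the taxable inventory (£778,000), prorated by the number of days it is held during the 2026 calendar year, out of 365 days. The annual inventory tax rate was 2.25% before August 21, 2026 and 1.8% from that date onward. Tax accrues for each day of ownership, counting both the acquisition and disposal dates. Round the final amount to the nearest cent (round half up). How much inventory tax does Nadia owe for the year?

May 20 – August 20, 2026: 93 days at 2.25% → £778,000 × 2.25% × 93/365 = £4,460.1781
August 21 – November 10, 2026: 82 days at 1.8% → £778,000 × 1.8% × 82/365 = £3,146.1041
Total = £7,606.2822

£7,606.28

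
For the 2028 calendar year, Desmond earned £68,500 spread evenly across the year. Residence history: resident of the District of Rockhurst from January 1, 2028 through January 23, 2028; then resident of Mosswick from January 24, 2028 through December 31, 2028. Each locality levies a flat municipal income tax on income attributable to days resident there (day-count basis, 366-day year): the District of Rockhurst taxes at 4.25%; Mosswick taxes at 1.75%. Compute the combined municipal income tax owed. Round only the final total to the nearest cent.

£1,306.37

The District of Rockhurst, January 1 – January 23, 2028: 23 days → £68,500 × 4.25% × 23/366 = £182.9474
Mosswick, January 24 – December 31, 2028: 343 days → £68,500 × 1.75% × 343/366 = £1,123.4187
Total = £1,306.3661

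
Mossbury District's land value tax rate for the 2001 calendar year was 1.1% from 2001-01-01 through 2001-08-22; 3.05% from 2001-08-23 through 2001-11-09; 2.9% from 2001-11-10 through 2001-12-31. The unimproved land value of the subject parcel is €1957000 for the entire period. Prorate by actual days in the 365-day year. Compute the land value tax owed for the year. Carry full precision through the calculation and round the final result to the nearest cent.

2001-01-01 to 2001-08-22: 234 days at 1.1% → €1957000 × 1.1% × 234/365 = €13800.8712
2001-08-23 to 2001-11-09: 79 days at 3.05% → €1957000 × 3.05% × 79/365 = €12918.8808
2001-11-10 to 2001-12-31: 52 days at 2.9% → €1957000 × 2.9% × 52/365 = €8085.3589
Total = €34805.1110

€34805.11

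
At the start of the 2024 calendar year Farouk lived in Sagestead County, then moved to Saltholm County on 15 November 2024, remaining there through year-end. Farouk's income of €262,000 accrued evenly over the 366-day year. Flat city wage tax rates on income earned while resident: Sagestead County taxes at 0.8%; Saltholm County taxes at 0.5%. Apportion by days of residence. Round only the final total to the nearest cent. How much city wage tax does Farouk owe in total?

€1,995.07

Sagestead County, 1 January – 14 November 2024: 319 days → €262,000 × 0.8% × 319/366 = €1,826.8415
Saltholm County, 15 November – 31 December 2024: 47 days → €262,000 × 0.5% × 47/366 = €168.2240
Total = €1,995.0656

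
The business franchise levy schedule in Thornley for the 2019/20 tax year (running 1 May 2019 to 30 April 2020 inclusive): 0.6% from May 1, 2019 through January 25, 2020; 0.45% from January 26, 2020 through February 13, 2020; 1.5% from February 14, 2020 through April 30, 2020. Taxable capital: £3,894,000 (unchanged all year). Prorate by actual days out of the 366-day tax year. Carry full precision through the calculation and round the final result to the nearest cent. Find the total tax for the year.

£30,433.84

May 1, 2019 – January 25, 2020: 270 days at 0.6% → £3,894,000 × 0.6% × 270/366 = £17,235.7377
January 26 – February 13, 2020: 19 days at 0.45% → £3,894,000 × 0.45% × 19/366 = £909.6639
February 14 – April 30, 2020: 77 days at 1.5% → £3,894,000 × 1.5% × 77/366 = £12,288.4426
Total = £30,433.8443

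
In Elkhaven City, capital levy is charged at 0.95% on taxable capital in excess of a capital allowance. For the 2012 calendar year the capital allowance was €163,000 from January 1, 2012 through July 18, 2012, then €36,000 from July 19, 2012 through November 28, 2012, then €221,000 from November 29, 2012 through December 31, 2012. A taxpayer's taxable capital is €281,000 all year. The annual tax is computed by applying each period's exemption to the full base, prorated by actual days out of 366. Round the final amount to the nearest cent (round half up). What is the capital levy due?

€1,509.75

January 1 – July 18, 2012: 200 days, exemption €163,000 → (€281,000 − €163,000) × 0.95% × 200/366 = €612.5683
July 19 – November 28, 2012: 133 days, exemption €36,000 → (€281,000 − €36,000) × 0.95% × 133/366 = €845.7855
November 29 – December 31, 2012: 33 days, exemption €221,000 → (€281,000 − €221,000) × 0.95% × 33/366 = €51.3934
Total = €1,509.7473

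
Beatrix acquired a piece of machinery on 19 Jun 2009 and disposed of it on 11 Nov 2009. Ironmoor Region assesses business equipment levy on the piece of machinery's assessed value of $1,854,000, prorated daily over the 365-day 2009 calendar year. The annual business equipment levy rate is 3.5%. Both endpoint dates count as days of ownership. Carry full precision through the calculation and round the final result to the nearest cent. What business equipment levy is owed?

Days held (19 Jun – 11 Nov 2009): 146 out of 365
Tax = $1,854,000 × 3.5% × 146/365 = $25,956.0000

$25,956.00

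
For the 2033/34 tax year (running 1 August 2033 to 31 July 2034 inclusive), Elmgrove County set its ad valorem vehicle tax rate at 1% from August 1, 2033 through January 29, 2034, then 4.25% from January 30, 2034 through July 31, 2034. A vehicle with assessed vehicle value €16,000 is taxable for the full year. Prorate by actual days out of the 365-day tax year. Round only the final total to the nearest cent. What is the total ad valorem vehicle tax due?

€420.71

August 1, 2033 – January 29, 2034: 182 days at 1% → €16,000 × 1% × 182/365 = €79.7808
January 30 – July 31, 2034: 183 days at 4.25% → €16,000 × 4.25% × 183/365 = €340.9315
Total = €420.7123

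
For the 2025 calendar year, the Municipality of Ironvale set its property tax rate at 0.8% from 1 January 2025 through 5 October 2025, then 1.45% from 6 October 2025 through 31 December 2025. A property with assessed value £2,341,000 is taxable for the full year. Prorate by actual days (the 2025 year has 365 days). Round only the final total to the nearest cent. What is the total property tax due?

£22,354.95

1 January – 5 October 2025: 278 days at 0.8% → £2,341,000 × 0.8% × 278/365 = £14,264.0658
6 October – 31 December 2025: 87 days at 1.45% → £2,341,000 × 1.45% × 87/365 = £8,090.8808
Total = £22,354.9466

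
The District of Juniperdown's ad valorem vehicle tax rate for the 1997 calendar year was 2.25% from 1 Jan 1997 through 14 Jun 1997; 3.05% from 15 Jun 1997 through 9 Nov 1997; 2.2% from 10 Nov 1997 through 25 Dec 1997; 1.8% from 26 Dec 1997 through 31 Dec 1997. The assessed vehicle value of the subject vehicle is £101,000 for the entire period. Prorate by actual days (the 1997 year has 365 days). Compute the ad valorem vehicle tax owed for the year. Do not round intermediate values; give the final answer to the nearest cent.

£2,586.29

1 Jan – 14 Jun 1997: 165 days at 2.25% → £101,000 × 2.25% × 165/365 = £1,027.2945
15 Jun – 9 Nov 1997: 148 days at 3.05% → £101,000 × 3.05% × 148/365 = £1,249.0795
10 Nov – 25 Dec 1997: 46 days at 2.2% → £101,000 × 2.2% × 46/365 = £280.0329
26 Dec – 31 Dec 1997: 6 days at 1.8% → £101,000 × 1.8% × 6/365 = £29.8849
Total = £2,586.2918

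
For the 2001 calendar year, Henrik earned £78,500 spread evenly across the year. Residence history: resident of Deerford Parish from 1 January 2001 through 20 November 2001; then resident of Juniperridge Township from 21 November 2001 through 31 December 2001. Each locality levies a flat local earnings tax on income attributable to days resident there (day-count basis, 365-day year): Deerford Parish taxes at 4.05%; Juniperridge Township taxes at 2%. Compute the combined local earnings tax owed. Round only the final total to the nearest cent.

Deerford Parish, 1 January – 20 November 2001: 324 days → £78,500 × 4.05% × 324/365 = £2,822.1288
Juniperridge Township, 21 November – 31 December 2001: 41 days → £78,500 × 2% × 41/365 = £176.3562
Total = £2,998.4849

£2,998.48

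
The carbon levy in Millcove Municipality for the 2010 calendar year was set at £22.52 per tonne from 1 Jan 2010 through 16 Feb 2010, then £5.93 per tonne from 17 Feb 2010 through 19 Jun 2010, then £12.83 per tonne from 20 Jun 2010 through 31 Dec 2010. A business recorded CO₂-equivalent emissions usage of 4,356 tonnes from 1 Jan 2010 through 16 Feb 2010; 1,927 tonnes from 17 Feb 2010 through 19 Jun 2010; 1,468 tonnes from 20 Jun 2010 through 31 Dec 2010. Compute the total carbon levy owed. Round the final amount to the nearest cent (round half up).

£128,358.67

1 Jan – 16 Feb 2010: 4,356 tonnes at £22.52/tonne → £98,097.12
17 Feb – 19 Jun 2010: 1,927 tonnes at £5.93/tonne → £11,427.11
20 Jun – 31 Dec 2010: 1,468 tonnes at £12.83/tonne → £18,834.44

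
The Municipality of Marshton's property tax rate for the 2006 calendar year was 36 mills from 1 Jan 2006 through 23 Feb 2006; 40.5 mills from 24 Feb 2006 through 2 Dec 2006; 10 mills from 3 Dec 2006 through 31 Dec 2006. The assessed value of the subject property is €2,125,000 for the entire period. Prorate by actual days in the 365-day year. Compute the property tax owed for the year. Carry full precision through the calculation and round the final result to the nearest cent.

€79,498.29

1 Jan – 23 Feb 2006: 54 days at 36 mills → €2,125,000 × 3.6% × 54/365 = €11,317.8082
24 Feb – 2 Dec 2006: 282 days at 40.5 mills → €2,125,000 × 4.05% × 282/365 = €66,492.1233
3 Dec – 31 Dec 2006: 29 days at 10 mills → €2,125,000 × 1% × 29/365 = €1,688.3562
Total = €79,498.2877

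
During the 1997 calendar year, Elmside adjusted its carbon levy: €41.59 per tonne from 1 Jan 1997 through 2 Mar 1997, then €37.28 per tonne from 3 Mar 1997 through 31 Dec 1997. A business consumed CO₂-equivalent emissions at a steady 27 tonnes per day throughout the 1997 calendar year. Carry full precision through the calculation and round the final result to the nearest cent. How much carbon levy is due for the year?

€374,492.97

1 Jan – 2 Mar 1997: 61 days × 27 tonnes/day = 1,647 tonnes at €41.59/tonne → €68,498.73
3 Mar – 31 Dec 1997: 304 days × 27 tonnes/day = 8,208 tonnes at €37.28/tonne → €305,994.24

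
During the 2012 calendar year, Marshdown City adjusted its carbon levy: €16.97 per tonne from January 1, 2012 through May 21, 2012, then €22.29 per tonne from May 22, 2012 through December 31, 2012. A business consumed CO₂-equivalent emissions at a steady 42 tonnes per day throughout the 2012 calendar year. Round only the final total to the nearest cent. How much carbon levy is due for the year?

January 1 – May 21, 2012: 142 days × 42 tonnes/day = 5,964 tonnes at €16.97/tonne → €101,209.08
May 22 – December 31, 2012: 224 days × 42 tonnes/day = 9,408 tonnes at €22.29/tonne → €209,704.32

€310,913.40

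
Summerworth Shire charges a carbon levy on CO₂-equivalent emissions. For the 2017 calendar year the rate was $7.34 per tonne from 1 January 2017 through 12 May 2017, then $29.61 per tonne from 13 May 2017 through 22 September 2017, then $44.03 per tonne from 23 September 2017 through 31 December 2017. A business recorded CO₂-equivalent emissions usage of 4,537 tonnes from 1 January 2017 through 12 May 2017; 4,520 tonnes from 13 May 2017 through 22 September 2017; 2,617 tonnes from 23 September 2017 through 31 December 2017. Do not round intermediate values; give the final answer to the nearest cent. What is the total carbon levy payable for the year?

1 January – 12 May 2017: 4,537 tonnes at $7.34/tonne → $33,301.58
13 May – 22 September 2017: 4,520 tonnes at $29.61/tonne → $133,837.20
23 September – 31 December 2017: 2,617 tonnes at $44.03/tonne → $115,226.51

$282,365.29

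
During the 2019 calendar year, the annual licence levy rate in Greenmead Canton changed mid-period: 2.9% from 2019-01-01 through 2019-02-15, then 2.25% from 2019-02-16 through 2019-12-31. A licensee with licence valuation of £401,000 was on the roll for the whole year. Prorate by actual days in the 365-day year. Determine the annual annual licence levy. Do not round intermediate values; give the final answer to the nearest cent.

£9,350.99

2019-01-01 to 2019-02-15: 46 days at 2.9% → £401,000 × 2.9% × 46/365 = £1,465.5726
2019-02-16 to 2019-12-31: 319 days at 2.25% → £401,000 × 2.25% × 319/365 = £7,885.4178
Total = £9,350.9904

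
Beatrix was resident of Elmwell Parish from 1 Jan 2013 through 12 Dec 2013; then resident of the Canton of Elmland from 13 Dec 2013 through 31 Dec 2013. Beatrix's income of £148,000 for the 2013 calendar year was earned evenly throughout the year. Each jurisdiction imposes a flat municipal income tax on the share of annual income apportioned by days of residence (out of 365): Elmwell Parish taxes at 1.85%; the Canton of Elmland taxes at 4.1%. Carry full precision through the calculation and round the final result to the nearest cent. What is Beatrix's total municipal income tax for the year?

Elmwell Parish, 1 Jan – 12 Dec 2013: 346 days → £148,000 × 1.85% × 346/365 = £2,595.4740
The Canton of Elmland, 13 Dec – 31 Dec 2013: 19 days → £148,000 × 4.1% × 19/365 = £315.8685
Total = £2,911.3425

£2,911.34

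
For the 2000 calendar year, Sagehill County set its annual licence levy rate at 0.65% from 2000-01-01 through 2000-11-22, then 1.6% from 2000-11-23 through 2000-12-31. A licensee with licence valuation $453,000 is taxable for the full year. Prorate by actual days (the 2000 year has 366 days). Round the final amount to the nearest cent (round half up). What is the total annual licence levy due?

$3,403.07

2000-01-01 to 2000-11-22: 327 days at 0.65% → $453,000 × 0.65% × 327/366 = $2,630.7418
2000-11-23 to 2000-12-31: 39 days at 1.6% → $453,000 × 1.6% × 39/366 = $772.3279
Total = $3,403.0697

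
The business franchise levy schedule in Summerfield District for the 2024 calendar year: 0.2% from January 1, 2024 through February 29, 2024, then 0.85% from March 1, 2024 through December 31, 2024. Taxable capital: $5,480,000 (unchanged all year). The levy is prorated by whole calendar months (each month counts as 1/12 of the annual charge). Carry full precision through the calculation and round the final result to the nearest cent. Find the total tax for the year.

$40,643.33

January 1 – February 29, 2024: 2 months at 0.2% → $5,480,000 × 0.2% × 2/12 = $1,826.6667
March 1 – December 31, 2024: 10 months at 0.85% → $5,480,000 × 0.85% × 10/12 = $38,816.6667
Total = $40,643.3333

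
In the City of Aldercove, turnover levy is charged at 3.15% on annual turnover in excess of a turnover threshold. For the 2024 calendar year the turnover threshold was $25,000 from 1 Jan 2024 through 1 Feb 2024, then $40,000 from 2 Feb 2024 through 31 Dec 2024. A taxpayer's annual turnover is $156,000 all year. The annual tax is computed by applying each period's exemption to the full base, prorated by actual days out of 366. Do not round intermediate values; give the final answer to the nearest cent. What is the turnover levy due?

1 Jan – 1 Feb 2024: 32 days, exemption $25,000 → ($156,000 − $25,000) × 3.15% × 32/366 = $360.7869
2 Feb – 31 Dec 2024: 334 days, exemption $40,000 → ($156,000 − $40,000) × 3.15% × 334/366 = $3,334.5246
Total = $3,695.3115

$3,695.31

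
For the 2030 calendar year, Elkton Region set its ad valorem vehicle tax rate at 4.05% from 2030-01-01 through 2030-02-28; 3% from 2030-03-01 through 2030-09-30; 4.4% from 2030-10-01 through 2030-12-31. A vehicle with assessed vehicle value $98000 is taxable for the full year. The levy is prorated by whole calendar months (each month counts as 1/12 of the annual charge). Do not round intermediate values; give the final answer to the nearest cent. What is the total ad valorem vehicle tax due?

$3454.50

2030-01-01 to 2030-02-28: 2 months at 4.05% → $98000 × 4.05% × 2/12 = $661.5000
2030-03-01 to 2030-09-30: 7 months at 3% → $98000 × 3% × 7/12 = $1715.0000
2030-10-01 to 2030-12-31: 3 months at 4.4% → $98000 × 4.4% × 3/12 = $1078.0000
Total = $3454.5000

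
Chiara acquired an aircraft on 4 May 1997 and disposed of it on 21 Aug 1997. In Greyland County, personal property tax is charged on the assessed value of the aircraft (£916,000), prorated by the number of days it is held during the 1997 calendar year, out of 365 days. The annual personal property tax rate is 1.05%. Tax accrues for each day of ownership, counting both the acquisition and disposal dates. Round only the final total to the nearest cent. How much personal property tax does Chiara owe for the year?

£2,898.58

Days held (4 May – 21 Aug 1997): 110 out of 365
Tax = £916,000 × 1.05% × 110/365 = £2,898.5753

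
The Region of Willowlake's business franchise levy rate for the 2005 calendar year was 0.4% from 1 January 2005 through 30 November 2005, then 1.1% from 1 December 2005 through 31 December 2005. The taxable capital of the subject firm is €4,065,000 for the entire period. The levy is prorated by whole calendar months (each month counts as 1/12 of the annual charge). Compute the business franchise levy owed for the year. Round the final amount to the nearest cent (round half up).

€18,631.25

1 January – 30 November 2005: 11 months at 0.4% → €4,065,000 × 0.4% × 11/12 = €14,905.0000
1 December – 31 December 2005: 1 month at 1.1% → €4,065,000 × 1.1% × 1/12 = €3,726.2500
Total = €18,631.2500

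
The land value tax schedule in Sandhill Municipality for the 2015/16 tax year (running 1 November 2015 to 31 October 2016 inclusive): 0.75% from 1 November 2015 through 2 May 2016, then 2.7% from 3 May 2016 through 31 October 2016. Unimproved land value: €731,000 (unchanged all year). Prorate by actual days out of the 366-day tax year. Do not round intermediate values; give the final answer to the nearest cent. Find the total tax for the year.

1 November 2015 – 2 May 2016: 184 days at 0.75% → €731,000 × 0.75% × 184/366 = €2,756.2295
3 May – 31 October 2016: 182 days at 2.7% → €731,000 × 2.7% × 182/366 = €9,814.5738
Total = €12,570.8033

€12,570.80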